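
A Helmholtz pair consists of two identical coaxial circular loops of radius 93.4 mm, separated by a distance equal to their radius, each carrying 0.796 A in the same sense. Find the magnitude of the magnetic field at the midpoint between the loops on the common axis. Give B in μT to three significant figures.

B ≈ 7.66 μT

Each loop contributes B = μ₀IR²/[2(R²+z²)^(3/2)] on the axis, with z measured from that loop.
Loop 1 (z = 0.0467 m): B₁ = 3.83×10⁻⁶ T. Loop 2 (z = 0.0467 m): B₂ = 3.83×10⁻⁶ T.
The fields add: B = B₁ + B₂ = 7.66×10⁻⁶ T.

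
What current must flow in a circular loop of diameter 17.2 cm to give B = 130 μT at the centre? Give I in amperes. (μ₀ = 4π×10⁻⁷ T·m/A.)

I ≈ 17.8 A

At the centre of a circular loop B = μ₀I/(2R), so I = 2RB/μ₀.
With R = 0.086 m, I = 2 × 0.086 × 1.30×10⁻⁴ / (4π×10⁻⁷) = 17.8 A.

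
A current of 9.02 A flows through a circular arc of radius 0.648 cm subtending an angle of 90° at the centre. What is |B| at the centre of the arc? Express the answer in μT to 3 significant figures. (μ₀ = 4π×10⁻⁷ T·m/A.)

The Biot–Savart field of a circular arc at its centre is B = μ₀Iφ/(4πR), with φ = 1.571 rad.
B = (4π×10⁻⁷ × 9.02 × 1.571) / (4π × 0.00648) = 2.19×10⁻⁴ T.

B ≈ 219 μT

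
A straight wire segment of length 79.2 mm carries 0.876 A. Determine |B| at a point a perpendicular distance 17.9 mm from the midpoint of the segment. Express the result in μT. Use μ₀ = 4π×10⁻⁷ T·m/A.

B ≈ 8.92 μT

For a finite straight segment, B = (μ₀I/4πd)(sinθ₁ + sinθ₂), where θ₁, θ₂ are the angles from the perpendicular to each end.
The perpendicular from the point meets the wire at its midpoint, so each end is L/2 = 0.0396 m away along the wire.
sinθ₁ = 0.0396/√(0.0396²+0.0179²) = 0.9112; sinθ₂ = 0.0396/√(0.0396²+0.0179²) = 0.9112.
B = (4π×10⁻⁷ × 0.876) / (4π × 0.0179) × (0.9112 + 0.9112) = 8.92×10⁻⁶ T.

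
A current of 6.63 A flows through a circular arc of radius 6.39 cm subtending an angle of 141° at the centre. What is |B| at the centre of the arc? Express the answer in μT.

B ≈ 25.5 μT

The Biot–Savart field of a circular arc at its centre is B = μ₀Iφ/(4πR), with φ = 2.461 rad.
B = (4π×10⁻⁷ × 6.63 × 2.461) / (4π × 0.0639) = 2.55×10⁻⁵ T.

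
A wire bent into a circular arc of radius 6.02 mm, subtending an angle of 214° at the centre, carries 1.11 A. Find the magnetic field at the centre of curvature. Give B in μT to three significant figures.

B ≈ 68.9 μT

The Biot–Savart field of a circular arc at its centre is B = μ₀Iφ/(4πR), with φ = 3.735 rad.
B = (4π×10⁻⁷ × 1.11 × 3.735) / (4π × 0.00602) = 6.89×10⁻⁵ T.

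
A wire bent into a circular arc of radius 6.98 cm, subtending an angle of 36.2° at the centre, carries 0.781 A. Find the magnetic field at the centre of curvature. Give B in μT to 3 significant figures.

B ≈ 0.707 μT

The Biot–Savart field of a circular arc at its centre is B = μ₀Iφ/(4πR), with φ = 0.6318 rad.
B = (4π×10⁻⁷ × 0.781 × 0.6318) / (4π × 0.0698) = 7.07×10⁻⁷ T.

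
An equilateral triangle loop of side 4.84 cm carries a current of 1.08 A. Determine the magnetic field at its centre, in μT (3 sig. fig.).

Each side is a finite straight segment at perpendicular distance d = a/(2 tan(π/3)) = 0.01397 m from the centre, with end-angles ±π/3.
One side contributes B₁ = (μ₀I/4πd)·2 sin(π/3) = 1.34×10⁻⁵ T.
All 3 sides add in the same direction: B = 3 × 1.34×10⁻⁵ = 4.02×10⁻⁵ T.

B ≈ 40.2 μT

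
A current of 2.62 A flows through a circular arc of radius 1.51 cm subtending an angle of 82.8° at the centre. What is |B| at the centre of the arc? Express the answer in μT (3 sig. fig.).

B ≈ 25.1 μT

The Biot–Savart field of a circular arc at its centre is B = μ₀Iφ/(4πR), with φ = 1.445 rad.
B = (4π×10⁻⁷ × 2.62 × 1.445) / (4π × 0.0151) = 2.51×10⁻⁵ T.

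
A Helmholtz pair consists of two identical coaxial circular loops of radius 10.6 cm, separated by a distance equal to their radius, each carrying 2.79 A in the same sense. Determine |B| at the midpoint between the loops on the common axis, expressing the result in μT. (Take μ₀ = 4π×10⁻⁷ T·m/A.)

B ≈ 23.7 μT

Each loop contributes B = μ₀IR²/[2(R²+z²)^(3/2)] on the axis, with z measured from that loop.
Loop 1 (z = 0.053 m): B₁ = 1.18×10⁻⁵ T. Loop 2 (z = 0.053 m): B₂ = 1.18×10⁻⁵ T.
The fields add: B = B₁ + B₂ = 2.37×10⁻⁵ T.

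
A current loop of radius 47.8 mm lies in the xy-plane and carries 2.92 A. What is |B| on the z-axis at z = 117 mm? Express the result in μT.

On the axis of a circular loop, B = μ₀IR² / [2(R²+z²)^(3/2)].
R² + z² = (0.0478)² + (0.117)² = 0.01597 m², and (R²+z²)^(3/2) = 2.02×10⁻³ m³.
B = (4π×10⁻⁷ × 2.92 × 0.002285) / (2 × 2.02×10⁻³) = 2.08×10⁻⁶ T.

B ≈ 2.08 μT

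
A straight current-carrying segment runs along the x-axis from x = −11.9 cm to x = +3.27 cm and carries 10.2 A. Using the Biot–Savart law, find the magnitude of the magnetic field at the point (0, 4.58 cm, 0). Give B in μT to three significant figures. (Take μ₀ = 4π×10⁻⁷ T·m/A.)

B ≈ 33.7 μT

For a finite straight segment, B = (μ₀I/4πd)(sinθ₁ + sinθ₂), where θ₁, θ₂ are the angles from the perpendicular to each end.
The perpendicular distance is d = 0.0458 m; the end-offsets along the wire are a = 0.119 m and b = 0.0327 m.
sinθ₁ = 0.119/√(0.119²+0.0458²) = 0.9333; sinθ₂ = 0.0327/√(0.0327²+0.0458²) = 0.5811.
B = (4π×10⁻⁷ × 10.2) / (4π × 0.0458) × (0.9333 + 0.5811) = 3.37×10⁻⁵ T.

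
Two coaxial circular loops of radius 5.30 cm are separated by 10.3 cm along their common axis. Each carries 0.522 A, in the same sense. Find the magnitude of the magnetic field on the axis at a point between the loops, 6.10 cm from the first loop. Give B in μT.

B ≈ 4.73 μT

Each loop contributes B = μ₀IR²/[2(R²+z²)^(3/2)] on the axis, with z measured from that loop.
Loop 1 (z = 0.061 m): B₁ = 1.75×10⁻⁶ T. Loop 2 (z = 0.042 m): B₂ = 2.98×10⁻⁶ T.
The fields add: B = B₁ + B₂ = 4.73×10⁻⁶ T.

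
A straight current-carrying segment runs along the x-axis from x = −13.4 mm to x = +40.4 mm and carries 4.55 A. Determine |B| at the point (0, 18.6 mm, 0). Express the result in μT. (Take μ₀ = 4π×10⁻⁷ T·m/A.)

B ≈ 36.5 μT

For a finite straight segment, B = (μ₀I/4πd)(sinθ₁ + sinθ₂), where θ₁, θ₂ are the angles from the perpendicular to each end.
The perpendicular distance is d = 0.0186 m; the end-offsets along the wire are a = 0.0134 m and b = 0.0404 m.
sinθ₁ = 0.0134/√(0.0134²+0.0186²) = 0.5845; sinθ₂ = 0.0404/√(0.0404²+0.0186²) = 0.9084.
B = (4π×10⁻⁷ × 4.55) / (4π × 0.0186) × (0.5845 + 0.9084) = 3.65×10⁻⁵ T.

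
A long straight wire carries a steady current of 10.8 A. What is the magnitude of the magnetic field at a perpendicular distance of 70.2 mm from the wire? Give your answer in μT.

For an infinitely long straight wire, B = μ₀I/(2πd).
B = (4π×10⁻⁷ × 10.8) / (2π × 0.0702) = 3.08×10⁻⁵ T.

B ≈ 30.8 μT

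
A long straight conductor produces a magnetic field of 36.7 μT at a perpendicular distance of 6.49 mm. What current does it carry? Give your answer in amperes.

I ≈ 1.19 A

For a long straight wire B = μ₀I/(2πd), so I = 2πdB/μ₀.
I = 2π × 0.00649 × 3.67×10⁻⁵ / (4π×10⁻⁷) = 1.19 A.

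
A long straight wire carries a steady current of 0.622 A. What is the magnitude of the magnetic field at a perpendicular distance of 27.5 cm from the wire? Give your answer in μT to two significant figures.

B ≈ 0.45 μT

For an infinitely long straight wire, B = μ₀I/(2πd).
B = (4π×10⁻⁷ × 0.622) / (2π × 0.275) = 4.52×10⁻⁷ T.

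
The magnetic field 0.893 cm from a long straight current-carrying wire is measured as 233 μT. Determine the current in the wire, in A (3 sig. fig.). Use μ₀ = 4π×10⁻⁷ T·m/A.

I ≈ 10.4 A

For a long straight wire B = μ₀I/(2πd), so I = 2πdB/μ₀.
I = 2π × 0.00893 × 2.33×10⁻⁴ / (4π×10⁻⁷) = 10.4 A.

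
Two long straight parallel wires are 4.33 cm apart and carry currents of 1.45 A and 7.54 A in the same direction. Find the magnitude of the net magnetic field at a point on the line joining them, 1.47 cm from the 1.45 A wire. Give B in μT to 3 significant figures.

Each long wire gives B = μ₀I/(2πd). Distances are d₁ = 0.0147 m and d₂ = 0.0286 m.
B₁ = 1.97×10⁻⁵ T, B₂ = 5.27×10⁻⁵ T.
Between parallel currents the two contributions point in opposite directions, so they subtract. B = |B₁ − B₂| = |1.97×10⁻⁵ − 5.27×10⁻⁵| = 3.30×10⁻⁵ T.

B ≈ 33.0 μT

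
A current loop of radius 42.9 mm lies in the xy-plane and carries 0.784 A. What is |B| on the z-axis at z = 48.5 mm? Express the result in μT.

B ≈ 3.34 μT

On the axis of a circular loop, B = μ₀IR² / [2(R²+z²)^(3/2)].
R² + z² = (0.0429)² + (0.0485)² = 0.004193 m², and (R²+z²)^(3/2) = 2.71×10⁻⁴ m³.
B = (4π×10⁻⁷ × 0.784 × 0.00184) / (2 × 2.71×10⁻⁴) = 3.34×10⁻⁶ T.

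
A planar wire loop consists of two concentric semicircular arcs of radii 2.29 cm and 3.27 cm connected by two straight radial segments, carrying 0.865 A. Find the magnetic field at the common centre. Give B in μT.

The radial connectors point toward the centre, so dl × r̂ = 0 and they contribute nothing.
Each semicircle gives μ₀I/(4R): inner arc 1.19×10⁻⁵ T, outer arc 8.31×10⁻⁶ T.
The two arcs carry current in opposite angular senses, so their fields oppose: B = |1.19×10⁻⁵ − 8.31×10⁻⁶| = 3.56×10⁻⁶ T.

B ≈ 3.56 μT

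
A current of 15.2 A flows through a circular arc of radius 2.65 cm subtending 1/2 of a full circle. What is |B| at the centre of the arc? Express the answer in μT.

B ≈ 180 μT

The Biot–Savart field of a circular arc at its centre is B = μ₀Iφ/(4πR), with φ = 3.142 rad.
B = (4π×10⁻⁷ × 15.2 × 3.142) / (4π × 0.0265) = 1.80×10⁻⁴ T.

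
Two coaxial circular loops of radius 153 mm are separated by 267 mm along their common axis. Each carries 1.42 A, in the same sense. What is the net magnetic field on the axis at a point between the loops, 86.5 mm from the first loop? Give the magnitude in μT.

Each loop contributes B = μ₀IR²/[2(R²+z²)^(3/2)] on the axis, with z measured from that loop.
Loop 1 (z = 0.0865 m): B₁ = 3.85×10⁻⁶ T. Loop 2 (z = 0.1805 m): B₂ = 1.58×10⁻⁶ T.
The fields add: B = B₁ + B₂ = 5.42×10⁻⁶ T.

B ≈ 5.42 μT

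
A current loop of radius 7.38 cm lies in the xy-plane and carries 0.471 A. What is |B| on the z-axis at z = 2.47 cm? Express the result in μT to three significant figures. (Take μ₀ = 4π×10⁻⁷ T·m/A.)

On the axis of a circular loop, B = μ₀IR² / [2(R²+z²)^(3/2)].
R² + z² = (0.0738)² + (0.0247)² = 0.006057 m², and (R²+z²)^(3/2) = 4.71×10⁻⁴ m³.
B = (4π×10⁻⁷ × 0.471 × 0.005446) / (2 × 4.71×10⁻⁴) = 3.42×10⁻⁶ T.

B ≈ 3.42 μT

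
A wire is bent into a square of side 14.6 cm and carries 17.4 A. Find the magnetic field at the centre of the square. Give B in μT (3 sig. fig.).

Each side is a finite straight segment at perpendicular distance d = a/(2 tan(π/4)) = 0.073 m from the centre, with end-angles ±π/4.
One side contributes B₁ = (μ₀I/4πd)·2 sin(π/4) = 3.37×10⁻⁵ T.
All 4 sides add in the same direction: B = 4 × 3.37×10⁻⁵ = 1.35×10⁻⁴ T.

B ≈ 135 μT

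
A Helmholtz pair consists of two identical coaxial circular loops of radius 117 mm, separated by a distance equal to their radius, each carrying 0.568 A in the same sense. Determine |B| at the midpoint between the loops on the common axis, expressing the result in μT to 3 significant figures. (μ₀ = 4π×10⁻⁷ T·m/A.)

Each loop contributes B = μ₀IR²/[2(R²+z²)^(3/2)] on the axis, with z measured from that loop.
Loop 1 (z = 0.0585 m): B₁ = 2.18×10⁻⁶ T. Loop 2 (z = 0.0585 m): B₂ = 2.18×10⁻⁶ T.
The fields add: B = B₁ + B₂ = 4.37×10⁻⁶ T.

B ≈ 4.37 μT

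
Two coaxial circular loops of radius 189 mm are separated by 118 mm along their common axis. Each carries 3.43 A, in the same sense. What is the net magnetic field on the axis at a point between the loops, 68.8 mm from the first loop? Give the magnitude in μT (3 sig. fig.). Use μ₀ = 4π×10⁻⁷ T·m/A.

B ≈ 19.8 μT

Each loop contributes B = μ₀IR²/[2(R²+z²)^(3/2)] on the axis, with z measured from that loop.
Loop 1 (z = 0.0688 m): B₁ = 9.46×10⁻⁶ T. Loop 2 (z = 0.0492 m): B₂ = 1.03×10⁻⁵ T.
The fields add: B = B₁ + B₂ = 1.98×10⁻⁵ T.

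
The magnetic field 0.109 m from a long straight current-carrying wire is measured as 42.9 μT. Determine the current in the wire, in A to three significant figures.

I ≈ 23.4 A

For a long straight wire B = μ₀I/(2πd), so I = 2πdB/μ₀.
I = 2π × 0.109 × 4.29×10⁻⁵ / (4π×10⁻⁷) = 23.4 A.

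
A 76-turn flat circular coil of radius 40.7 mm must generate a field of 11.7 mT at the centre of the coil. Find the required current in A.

For an N-turn coil, B = Nμ₀I/(2R) with R = 0.0407 m, so I = 2RB/(Nμ₀) = 2 × 0.0407 × 1.17×10⁻² / (76 × 4π×10⁻⁷) = 9.97 A.

I ≈ 9.97 A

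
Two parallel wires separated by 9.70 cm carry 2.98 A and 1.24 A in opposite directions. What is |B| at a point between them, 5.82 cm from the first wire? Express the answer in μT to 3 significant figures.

B ≈ 16.6 μT

Each long wire gives B = μ₀I/(2πd). Distances are d₁ = 0.0582 m and d₂ = 0.0388 m.
B₁ = 1.02×10⁻⁵ T, B₂ = 6.39×10⁻⁶ T.
Between antiparallel currents both contributions point the same way, so they add. B = B₁ + B₂ = 1.02×10⁻⁵ + 6.39×10⁻⁶ = 1.66×10⁻⁵ T.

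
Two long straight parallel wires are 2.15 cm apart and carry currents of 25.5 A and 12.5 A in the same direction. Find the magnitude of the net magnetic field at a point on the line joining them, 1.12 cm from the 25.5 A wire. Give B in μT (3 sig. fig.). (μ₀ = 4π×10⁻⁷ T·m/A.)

B ≈ 213 μT

Each long wire gives B = μ₀I/(2πd). Distances are d₁ = 0.0112 m and d₂ = 0.0103 m.
B₁ = 4.55×10⁻⁴ T, B₂ = 2.43×10⁻⁴ T.
Between parallel currents the two contributions point in opposite directions, so they subtract. B = |B₁ − B₂| = |4.55×10⁻⁴ − 2.43×10⁻⁴| = 2.13×10⁻⁴ T.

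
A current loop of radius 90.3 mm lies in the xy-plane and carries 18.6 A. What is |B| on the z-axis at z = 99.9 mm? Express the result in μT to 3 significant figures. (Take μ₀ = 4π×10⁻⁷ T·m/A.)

On the axis of a circular loop, B = μ₀IR² / [2(R²+z²)^(3/2)].
R² + z² = (0.0903)² + (0.0999)² = 0.01813 m², and (R²+z²)^(3/2) = 2.44×10⁻³ m³.
B = (4π×10⁻⁷ × 18.6 × 0.008154) / (2 × 2.44×10⁻³) = 3.90×10⁻⁵ T.

B ≈ 39.0 μT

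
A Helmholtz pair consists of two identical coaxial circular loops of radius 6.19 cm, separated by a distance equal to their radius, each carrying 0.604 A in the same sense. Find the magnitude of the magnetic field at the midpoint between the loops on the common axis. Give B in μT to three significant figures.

B ≈ 8.77 μT

Each loop contributes B = μ₀IR²/[2(R²+z²)^(3/2)] on the axis, with z measured from that loop.
Loop 1 (z = 0.03095 m): B₁ = 4.39×10⁻⁶ T. Loop 2 (z = 0.03095 m): B₂ = 4.39×10⁻⁶ T.
The fields add: B = B₁ + B₂ = 8.77×10⁻⁶ T.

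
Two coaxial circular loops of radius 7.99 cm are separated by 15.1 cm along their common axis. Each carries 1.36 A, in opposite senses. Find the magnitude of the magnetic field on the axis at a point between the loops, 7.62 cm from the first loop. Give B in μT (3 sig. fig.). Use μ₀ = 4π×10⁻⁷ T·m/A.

B ≈ 0.108 μT

Each loop contributes B = μ₀IR²/[2(R²+z²)^(3/2)] on the axis, with z measured from that loop.
Loop 1 (z = 0.0762 m): B₁ = 4.05×10⁻⁶ T. Loop 2 (z = 0.0748 m): B₂ = 4.16×10⁻⁶ T.
The fields oppose: B = |B₁ − B₂| = 1.08×10⁻⁷ T.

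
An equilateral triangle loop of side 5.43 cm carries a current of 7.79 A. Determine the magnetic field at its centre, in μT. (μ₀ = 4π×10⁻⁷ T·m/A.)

B ≈ 258 μT

Each side is a finite straight segment at perpendicular distance d = a/(2 tan(π/3)) = 0.01568 m from the centre, with end-angles ±π/3.
One side contributes B₁ = (μ₀I/4πd)·2 sin(π/3) = 8.61×10⁻⁵ T.
All 3 sides add in the same direction: B = 3 × 8.61×10⁻⁵ = 2.58×10⁻⁴ T.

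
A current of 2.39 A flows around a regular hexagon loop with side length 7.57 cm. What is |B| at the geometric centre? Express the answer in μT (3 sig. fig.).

Each side is a finite straight segment at perpendicular distance d = a/(2 tan(π/6)) = 0.06556 m from the centre, with end-angles ±π/6.
One side contributes B₁ = (μ₀I/4πd)·2 sin(π/6) = 3.65×10⁻⁶ T.
All 6 sides add in the same direction: B = 6 × 3.65×10⁻⁶ = 2.19×10⁻⁵ T.

B ≈ 21.9 μT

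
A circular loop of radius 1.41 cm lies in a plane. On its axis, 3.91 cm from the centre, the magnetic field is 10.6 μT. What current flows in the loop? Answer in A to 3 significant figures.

I ≈ 6.09 A

On the axis of a loop, B = μ₀IR²/[2(R²+z²)^(3/2)], so I = 2B(R²+z²)^(3/2)/(μ₀R²).
R² + z² = 0.0001988 + 0.001529 = 0.001728 m²; raised to 3/2 gives 7.18×10⁻⁵ m³.
I = 2 × 1.06×10⁻⁵ × 7.18×10⁻⁵ / (1.26×10⁻⁶ × 0.0001988) = 6.09 A.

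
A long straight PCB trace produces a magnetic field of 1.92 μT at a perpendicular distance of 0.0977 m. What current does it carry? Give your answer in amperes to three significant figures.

I ≈ 0.938 A

For a long straight wire B = μ₀I/(2πd), so I = 2πdB/μ₀.
I = 2π × 0.0977 × 1.92×10⁻⁶ / (4π×10⁻⁷) = 0.938 A.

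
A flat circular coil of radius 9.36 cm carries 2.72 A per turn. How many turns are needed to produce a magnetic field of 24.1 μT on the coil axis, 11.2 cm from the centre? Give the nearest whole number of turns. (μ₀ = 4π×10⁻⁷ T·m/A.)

For an N-turn coil, B = Nμ₀IR²/[2(R²+z²)^(3/2)]. A single turn gives B₁ = 4.81×10⁻⁶ T with R = 0.0936 m, z = 0.112 m.
N = B/B₁ = 2.41×10⁻⁵ / 4.81×10⁻⁶ = 5.01.

N = 5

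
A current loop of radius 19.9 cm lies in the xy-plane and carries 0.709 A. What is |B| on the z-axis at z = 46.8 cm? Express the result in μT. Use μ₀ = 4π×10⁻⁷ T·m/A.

B ≈ 0.134 μT

On the axis of a circular loop, B = μ₀IR² / [2(R²+z²)^(3/2)].
R² + z² = (0.199)² + (0.468)² = 0.2586 m², and (R²+z²)^(3/2) = 0.132 m³.
B = (4π×10⁻⁷ × 0.709 × 0.0396) / (2 × 0.132) = 1.34×10⁻⁷ T.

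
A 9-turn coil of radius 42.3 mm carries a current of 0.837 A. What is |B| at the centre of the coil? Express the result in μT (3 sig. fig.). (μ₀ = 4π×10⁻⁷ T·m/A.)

For an N-turn flat coil, B = Nμ₀I/(2R) with R = 0.0423 m.
B = 9 × 1.24×10⁻⁵ T = 1.12×10⁻⁴ T.

B ≈ 112 μT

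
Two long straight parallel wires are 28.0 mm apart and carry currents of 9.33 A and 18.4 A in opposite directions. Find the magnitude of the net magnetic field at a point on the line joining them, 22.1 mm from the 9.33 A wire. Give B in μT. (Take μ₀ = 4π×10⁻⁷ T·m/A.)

B ≈ 708 μT

Each long wire gives B = μ₀I/(2πd). Distances are d₁ = 0.0221 m and d₂ = 0.0059 m.
B₁ = 8.44×10⁻⁵ T, B₂ = 6.24×10⁻⁴ T.
Between antiparallel currents both contributions point the same way, so they add. B = B₁ + B₂ = 8.44×10⁻⁵ + 6.24×10⁻⁴ = 7.08×10⁻⁴ T.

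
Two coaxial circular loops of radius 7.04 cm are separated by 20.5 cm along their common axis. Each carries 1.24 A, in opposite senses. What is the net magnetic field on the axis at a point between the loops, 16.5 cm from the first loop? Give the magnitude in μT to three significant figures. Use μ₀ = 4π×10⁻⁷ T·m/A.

B ≈ 6.61 μT

Each loop contributes B = μ₀IR²/[2(R²+z²)^(3/2)] on the axis, with z measured from that loop.
Loop 1 (z = 0.165 m): B₁ = 6.69×10⁻⁷ T. Loop 2 (z = 0.04 m): B₂ = 7.27×10⁻⁶ T.
The fields oppose: B = |B₁ − B₂| = 6.61×10⁻⁶ T.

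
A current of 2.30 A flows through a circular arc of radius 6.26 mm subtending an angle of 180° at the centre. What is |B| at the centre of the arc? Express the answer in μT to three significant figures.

B ≈ 115 μT

The Biot–Savart field of a circular arc at its centre is B = μ₀Iφ/(4πR), with φ = 3.142 rad.
B = (4π×10⁻⁷ × 2.30 × 3.142) / (4π × 0.00626) = 1.15×10⁻⁴ T.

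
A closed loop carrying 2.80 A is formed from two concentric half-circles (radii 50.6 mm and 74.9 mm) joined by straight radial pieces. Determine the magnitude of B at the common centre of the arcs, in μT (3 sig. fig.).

B ≈ 5.64 μT

The radial connectors point toward the centre, so dl × r̂ = 0 and they contribute nothing.
Each semicircle gives μ₀I/(4R): inner arc 1.74×10⁻⁵ T, outer arc 1.17×10⁻⁵ T.
The two arcs carry current in opposite angular senses, so their fields oppose: B = |1.74×10⁻⁵ − 1.17×10⁻⁵| = 5.64×10⁻⁶ T.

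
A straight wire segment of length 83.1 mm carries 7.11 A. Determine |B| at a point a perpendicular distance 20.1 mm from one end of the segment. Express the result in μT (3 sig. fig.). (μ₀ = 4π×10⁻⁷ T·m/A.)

For a finite straight segment, B = (μ₀I/4πd)(sinθ₁ + sinθ₂), where θ₁, θ₂ are the angles from the perpendicular to each end.
The perpendicular foot is at one end, so the two end-offsets along the wire are 0 and L = 0.0831 m.
sinθ₁ = 0/√(0²+0.0201²) = 0.0000; sinθ₂ = 0.0831/√(0.0831²+0.0201²) = 0.9720.
B = (4π×10⁻⁷ × 7.11) / (4π × 0.0201) × (0.0000 + 0.9720) = 3.44×10⁻⁵ T.

B ≈ 34.4 μT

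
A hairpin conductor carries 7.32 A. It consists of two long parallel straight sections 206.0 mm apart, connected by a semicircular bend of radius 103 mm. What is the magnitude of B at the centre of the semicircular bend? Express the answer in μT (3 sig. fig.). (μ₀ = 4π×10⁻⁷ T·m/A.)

B ≈ 36.5 μT

The semicircular arc contributes B_arc = μ₀I·π/(4πR) = μ₀I/(4R) = 2.23×10⁻⁵ T.
Each semi-infinite lead is at perpendicular distance R = 0.103 m from the centre, with the perpendicular foot at its near end, so it contributes μ₀I/(4πR); both point the same way, together 1.42×10⁻⁵ T.
Arc and leads all point the same direction: B = 2.23×10⁻⁵ + 1.42×10⁻⁵ = 3.65×10⁻⁵ T.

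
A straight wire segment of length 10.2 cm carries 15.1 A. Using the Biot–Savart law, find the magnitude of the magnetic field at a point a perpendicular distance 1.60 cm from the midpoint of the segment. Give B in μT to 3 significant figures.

For a finite straight segment, B = (μ₀I/4πd)(sinθ₁ + sinθ₂), where θ₁, θ₂ are the angles from the perpendicular to each end.
The perpendicular from the point meets the wire at its midpoint, so each end is L/2 = 0.051 m away along the wire.
sinθ₁ = 0.051/√(0.051²+0.016²) = 0.9541; sinθ₂ = 0.051/√(0.051²+0.016²) = 0.9541.
B = (4π×10⁻⁷ × 15.1) / (4π × 0.016) × (0.9541 + 0.9541) = 1.80×10⁻⁴ T.

B ≈ 180 μT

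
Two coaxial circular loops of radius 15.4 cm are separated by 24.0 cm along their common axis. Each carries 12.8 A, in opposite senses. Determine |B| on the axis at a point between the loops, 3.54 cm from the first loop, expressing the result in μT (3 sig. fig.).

B ≈ 37.0 μT

Each loop contributes B = μ₀IR²/[2(R²+z²)^(3/2)] on the axis, with z measured from that loop.
Loop 1 (z = 0.0354 m): B₁ = 4.83×10⁻⁵ T. Loop 2 (z = 0.2046 m): B₂ = 1.14×10⁻⁵ T.
The fields oppose: B = |B₁ − B₂| = 3.70×10⁻⁵ T.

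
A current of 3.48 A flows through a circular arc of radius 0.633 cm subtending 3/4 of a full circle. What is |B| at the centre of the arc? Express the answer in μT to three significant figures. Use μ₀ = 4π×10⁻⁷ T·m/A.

B ≈ 259 μT

The Biot–Savart field of a circular arc at its centre is B = μ₀Iφ/(4πR), with φ = 4.712 rad.
B = (4π×10⁻⁷ × 3.48 × 4.712) / (4π × 0.00633) = 2.59×10⁻⁴ T.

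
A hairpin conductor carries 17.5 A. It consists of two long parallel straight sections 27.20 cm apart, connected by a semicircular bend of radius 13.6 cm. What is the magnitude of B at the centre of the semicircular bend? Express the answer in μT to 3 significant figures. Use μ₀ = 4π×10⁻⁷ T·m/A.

The semicircular arc contributes B_arc = μ₀I·π/(4πR) = μ₀I/(4R) = 4.04×10⁻⁵ T.
Each semi-infinite lead is at perpendicular distance R = 0.136 m from the centre, with the perpendicular foot at its near end, so it contributes μ₀I/(4πR); both point the same way, together 2.57×10⁻⁵ T.
Arc and leads all point the same direction: B = 4.04×10⁻⁵ + 2.57×10⁻⁵ = 6.62×10⁻⁵ T.

B ≈ 66.2 μT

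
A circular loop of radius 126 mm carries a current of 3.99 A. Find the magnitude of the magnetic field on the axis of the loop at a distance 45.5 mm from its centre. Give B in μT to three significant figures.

On the axis of a circular loop, B = μ₀IR² / [2(R²+z²)^(3/2)].
R² + z² = (0.126)² + (0.0455)² = 0.01795 m², and (R²+z²)^(3/2) = 2.40×10⁻³ m³.
B = (4π×10⁻⁷ × 3.99 × 0.01588) / (2 × 2.40×10⁻³) = 1.66×10⁻⁵ T.

B ≈ 16.6 μT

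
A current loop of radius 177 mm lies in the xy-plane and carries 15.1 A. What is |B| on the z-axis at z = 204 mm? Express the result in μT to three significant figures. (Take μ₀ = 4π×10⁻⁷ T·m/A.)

On the axis of a circular loop, B = μ₀IR² / [2(R²+z²)^(3/2)].
R² + z² = (0.177)² + (0.204)² = 0.07295 m², and (R²+z²)^(3/2) = 1.97×10⁻² m³.
B = (4π×10⁻⁷ × 15.1 × 0.03133) / (2 × 1.97×10⁻²) = 1.51×10⁻⁵ T.

B ≈ 15.1 μT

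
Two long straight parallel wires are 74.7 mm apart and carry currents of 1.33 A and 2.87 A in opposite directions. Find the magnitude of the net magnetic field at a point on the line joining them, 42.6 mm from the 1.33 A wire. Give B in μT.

B ≈ 24.1 μT

Each long wire gives B = μ₀I/(2πd). Distances are d₁ = 0.0426 m and d₂ = 0.0321 m.
B₁ = 6.24×10⁻⁶ T, B₂ = 1.79×10⁻⁵ T.
Between antiparallel currents both contributions point the same way, so they add. B = B₁ + B₂ = 6.24×10⁻⁶ + 1.79×10⁻⁵ = 2.41×10⁻⁵ T.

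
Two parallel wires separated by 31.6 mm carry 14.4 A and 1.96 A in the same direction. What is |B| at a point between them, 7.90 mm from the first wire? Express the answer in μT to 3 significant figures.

Each long wire gives B = μ₀I/(2πd). Distances are d₁ = 0.0079 m and d₂ = 0.0237 m.
B₁ = 3.65×10⁻⁴ T, B₂ = 1.65×10⁻⁵ T.
Between parallel currents the two contributions point in opposite directions, so they subtract. B = |B₁ − B₂| = |3.65×10⁻⁴ − 1.65×10⁻⁵| = 3.48×10⁻⁴ T.

B ≈ 348 μT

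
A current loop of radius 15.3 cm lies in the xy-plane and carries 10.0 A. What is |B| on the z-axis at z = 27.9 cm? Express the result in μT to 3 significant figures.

On the axis of a circular loop, B = μ₀IR² / [2(R²+z²)^(3/2)].
R² + z² = (0.153)² + (0.279)² = 0.1012 m², and (R²+z²)^(3/2) = 3.22×10⁻² m³.
B = (4π×10⁻⁷ × 10.0 × 0.02341) / (2 × 3.22×10⁻²) = 4.57×10⁻⁶ T.

B ≈ 4.57 μT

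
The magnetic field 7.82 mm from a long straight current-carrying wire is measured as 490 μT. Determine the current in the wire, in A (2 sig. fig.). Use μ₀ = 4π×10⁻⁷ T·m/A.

I ≈ 19 A

For a long straight wire B = μ₀I/(2πd), so I = 2πdB/μ₀.
I = 2π × 0.00782 × 4.90×10⁻⁴ / (4π×10⁻⁷) = 19.2 A.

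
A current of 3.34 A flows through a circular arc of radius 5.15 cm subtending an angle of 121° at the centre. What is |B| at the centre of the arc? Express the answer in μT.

The Biot–Savart field of a circular arc at its centre is B = μ₀Iφ/(4πR), with φ = 2.112 rad.
B = (4π×10⁻⁷ × 3.34 × 2.112) / (4π × 0.0515) = 1.37×10⁻⁵ T.

B ≈ 13.7 μT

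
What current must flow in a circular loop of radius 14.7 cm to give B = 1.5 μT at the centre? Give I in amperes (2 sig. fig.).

At the centre of a circular loop B = μ₀I/(2R), so I = 2RB/μ₀.
With R = 0.147 m, I = 2 × 0.147 × 1.50×10⁻⁶ / (4π×10⁻⁷) = 0.351 A.

I ≈ 0.35 A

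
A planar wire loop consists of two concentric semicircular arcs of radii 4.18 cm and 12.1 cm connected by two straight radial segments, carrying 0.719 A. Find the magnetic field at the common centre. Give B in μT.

B ≈ 3.54 μT

The radial connectors point toward the centre, so dl × r̂ = 0 and they contribute nothing.
Each semicircle gives μ₀I/(4R): inner arc 5.40×10⁻⁶ T, outer arc 1.87×10⁻⁶ T.
The two arcs carry current in opposite angular senses, so their fields oppose: B = |5.40×10⁻⁶ − 1.87×10⁻⁶| = 3.54×10⁻⁶ T.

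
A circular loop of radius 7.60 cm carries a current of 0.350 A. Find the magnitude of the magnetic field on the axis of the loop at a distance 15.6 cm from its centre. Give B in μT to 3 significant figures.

B ≈ 0.243 μT

On the axis of a circular loop, B = μ₀IR² / [2(R²+z²)^(3/2)].
R² + z² = (0.076)² + (0.156)² = 0.03011 m², and (R²+z²)^(3/2) = 5.23×10⁻³ m³.
B = (4π×10⁻⁷ × 0.350 × 0.005776) / (2 × 5.23×10⁻³) = 2.43×10⁻⁷ T.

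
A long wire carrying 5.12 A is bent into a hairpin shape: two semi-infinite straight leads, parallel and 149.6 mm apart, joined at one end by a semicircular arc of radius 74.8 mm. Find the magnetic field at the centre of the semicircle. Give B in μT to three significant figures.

The semicircular arc contributes B_arc = μ₀I·π/(4πR) = μ₀I/(4R) = 2.15×10⁻⁵ T.
Each semi-infinite lead is at perpendicular distance R = 0.0748 m from the centre, with the perpendicular foot at its near end, so it contributes μ₀I/(4πR); both point the same way, together 1.37×10⁻⁵ T.
Arc and leads all point the same direction: B = 2.15×10⁻⁵ + 1.37×10⁻⁵ = 3.52×10⁻⁵ T.

B ≈ 35.2 μT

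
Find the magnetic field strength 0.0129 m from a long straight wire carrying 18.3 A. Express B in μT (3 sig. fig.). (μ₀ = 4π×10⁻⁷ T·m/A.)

B ≈ 284 μT

For an infinitely long straight wire, B = μ₀I/(2πd).
B = (4π×10⁻⁷ × 18.3) / (2π × 0.0129) = 2.84×10⁻⁴ T.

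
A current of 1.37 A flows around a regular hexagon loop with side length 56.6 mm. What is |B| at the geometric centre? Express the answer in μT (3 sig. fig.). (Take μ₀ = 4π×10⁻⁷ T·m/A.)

Each side is a finite straight segment at perpendicular distance d = a/(2 tan(π/6)) = 0.04902 m from the centre, with end-angles ±π/6.
One side contributes B₁ = (μ₀I/4πd)·2 sin(π/6) = 2.79×10⁻⁶ T.
All 6 sides add in the same direction: B = 6 × 2.79×10⁻⁶ = 1.68×10⁻⁵ T.

B ≈ 16.8 μT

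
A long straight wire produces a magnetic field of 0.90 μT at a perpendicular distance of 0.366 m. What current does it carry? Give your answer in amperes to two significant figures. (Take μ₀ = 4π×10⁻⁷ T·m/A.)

For a long straight wire B = μ₀I/(2πd), so I = 2πdB/μ₀.
I = 2π × 0.366 × 9.00×10⁻⁷ / (4π×10⁻⁷) = 1.65 A.

I ≈ 1.6 A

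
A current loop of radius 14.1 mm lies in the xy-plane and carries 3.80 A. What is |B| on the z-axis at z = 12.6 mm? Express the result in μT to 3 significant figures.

On the axis of a circular loop, B = μ₀IR² / [2(R²+z²)^(3/2)].
R² + z² = (0.0141)² + (0.0126)² = 0.0003576 m², and (R²+z²)^(3/2) = 6.76×10⁻⁶ m³.
B = (4π×10⁻⁷ × 3.80 × 0.0001988) / (2 × 6.76×10⁻⁶) = 7.02×10⁻⁵ T.

B ≈ 70.2 μT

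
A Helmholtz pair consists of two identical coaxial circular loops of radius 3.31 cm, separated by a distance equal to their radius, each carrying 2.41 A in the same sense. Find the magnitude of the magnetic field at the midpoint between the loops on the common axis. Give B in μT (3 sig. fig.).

B ≈ 65.5 μT

Each loop contributes B = μ₀IR²/[2(R²+z²)^(3/2)] on the axis, with z measured from that loop.
Loop 1 (z = 0.01655 m): B₁ = 3.27×10⁻⁵ T. Loop 2 (z = 0.01655 m): B₂ = 3.27×10⁻⁵ T.
The fields add: B = B₁ + B₂ = 6.55×10⁻⁵ T.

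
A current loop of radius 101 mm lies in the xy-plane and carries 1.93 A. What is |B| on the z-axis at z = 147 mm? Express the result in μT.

On the axis of a circular loop, B = μ₀IR² / [2(R²+z²)^(3/2)].
R² + z² = (0.101)² + (0.147)² = 0.03181 m², and (R²+z²)^(3/2) = 5.67×10⁻³ m³.
B = (4π×10⁻⁷ × 1.93 × 0.0102) / (2 × 5.67×10⁻³) = 2.18×10⁻⁶ T.

B ≈ 2.18 μT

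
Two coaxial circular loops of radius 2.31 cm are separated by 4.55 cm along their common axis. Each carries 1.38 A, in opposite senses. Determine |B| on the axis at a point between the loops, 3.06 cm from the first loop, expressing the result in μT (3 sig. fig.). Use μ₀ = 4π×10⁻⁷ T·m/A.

Each loop contributes B = μ₀IR²/[2(R²+z²)^(3/2)] on the axis, with z measured from that loop.
Loop 1 (z = 0.0306 m): B₁ = 8.21×10⁻⁶ T. Loop 2 (z = 0.0149 m): B₂ = 2.23×10⁻⁵ T.
The fields oppose: B = |B₁ − B₂| = 1.41×10⁻⁵ T.

B ≈ 14.1 μT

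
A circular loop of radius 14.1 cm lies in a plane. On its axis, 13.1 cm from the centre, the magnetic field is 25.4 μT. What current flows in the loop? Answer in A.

On the axis of a loop, B = μ₀IR²/[2(R²+z²)^(3/2)], so I = 2B(R²+z²)^(3/2)/(μ₀R²).
R² + z² = 0.01988 + 0.01716 = 0.03704 m²; raised to 3/2 gives 7.13×10⁻³ m³.
I = 2 × 2.54×10⁻⁵ × 7.13×10⁻³ / (1.26×10⁻⁶ × 0.01988) = 14.5 A.

I ≈ 14.5 A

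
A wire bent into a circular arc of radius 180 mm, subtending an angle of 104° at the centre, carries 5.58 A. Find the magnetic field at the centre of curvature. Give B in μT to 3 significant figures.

The Biot–Savart field of a circular arc at its centre is B = μ₀Iφ/(4πR), with φ = 1.815 rad.
B = (4π×10⁻⁷ × 5.58 × 1.815) / (4π × 0.18) = 5.63×10⁻⁶ T.

B ≈ 5.63 μT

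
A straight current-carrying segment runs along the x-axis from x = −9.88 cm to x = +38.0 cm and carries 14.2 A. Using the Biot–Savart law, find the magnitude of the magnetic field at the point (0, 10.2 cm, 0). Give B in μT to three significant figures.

B ≈ 23.1 μT

For a finite straight segment, B = (μ₀I/4πd)(sinθ₁ + sinθ₂), where θ₁, θ₂ are the angles from the perpendicular to each end.
The perpendicular distance is d = 0.102 m; the end-offsets along the wire are a = 0.0988 m and b = 0.38 m.
sinθ₁ = 0.0988/√(0.0988²+0.102²) = 0.6957; sinθ₂ = 0.38/√(0.38²+0.102²) = 0.9658.
B = (4π×10⁻⁷ × 14.2) / (4π × 0.102) × (0.6957 + 0.9658) = 2.31×10⁻⁵ T.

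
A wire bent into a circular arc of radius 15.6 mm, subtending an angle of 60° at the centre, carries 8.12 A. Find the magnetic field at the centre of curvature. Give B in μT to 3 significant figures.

The Biot–Savart field of a circular arc at its centre is B = μ₀Iφ/(4πR), with φ = 1.047 rad.
B = (4π×10⁻⁷ × 8.12 × 1.047) / (4π × 0.0156) = 5.45×10⁻⁵ T.

B ≈ 54.5 μT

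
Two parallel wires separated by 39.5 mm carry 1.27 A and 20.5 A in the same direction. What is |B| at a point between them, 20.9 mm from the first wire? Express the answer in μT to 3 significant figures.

Each long wire gives B = μ₀I/(2πd). Distances are d₁ = 0.0209 m and d₂ = 0.0186 m.
B₁ = 1.22×10⁻⁵ T, B₂ = 2.20×10⁻⁴ T.
Between parallel currents the two contributions point in opposite directions, so they subtract. B = |B₁ − B₂| = |1.22×10⁻⁵ − 2.20×10⁻⁴| = 2.08×10⁻⁴ T.

B ≈ 208 μT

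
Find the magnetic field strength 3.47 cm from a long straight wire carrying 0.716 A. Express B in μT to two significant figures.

For an infinitely long straight wire, B = μ₀I/(2πd).
B = (4π×10⁻⁷ × 0.716) / (2π × 0.0347) = 4.13×10⁻⁶ T.

B ≈ 4.1 μT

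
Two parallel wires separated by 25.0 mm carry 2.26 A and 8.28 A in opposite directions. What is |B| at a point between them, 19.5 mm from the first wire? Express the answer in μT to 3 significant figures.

B ≈ 324 μT

Each long wire gives B = μ₀I/(2πd). Distances are d₁ = 0.0195 m and d₂ = 0.0055 m.
B₁ = 2.32×10⁻⁵ T, B₂ = 3.01×10⁻⁴ T.
Between antiparallel currents both contributions point the same way, so they add. B = B₁ + B₂ = 2.32×10⁻⁵ + 3.01×10⁻⁴ = 3.24×10⁻⁴ T.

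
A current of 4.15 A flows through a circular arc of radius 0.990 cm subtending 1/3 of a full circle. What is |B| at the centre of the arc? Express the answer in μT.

The Biot–Savart field of a circular arc at its centre is B = μ₀Iφ/(4πR), with φ = 2.094 rad.
B = (4π×10⁻⁷ × 4.15 × 2.094) / (4π × 0.0099) = 8.78×10⁻⁵ T.

B ≈ 87.8 μT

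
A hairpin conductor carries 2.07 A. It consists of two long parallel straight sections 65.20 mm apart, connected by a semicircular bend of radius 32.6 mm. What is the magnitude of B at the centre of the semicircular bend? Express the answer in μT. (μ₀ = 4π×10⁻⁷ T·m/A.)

The semicircular arc contributes B_arc = μ₀I·π/(4πR) = μ₀I/(4R) = 1.99×10⁻⁵ T.
Each semi-infinite lead is at perpendicular distance R = 0.0326 m from the centre, with the perpendicular foot at its near end, so it contributes μ₀I/(4πR); both point the same way, together 1.27×10⁻⁵ T.
Arc and leads all point the same direction: B = 1.99×10⁻⁵ + 1.27×10⁻⁵ = 3.26×10⁻⁵ T.

B ≈ 32.6 μT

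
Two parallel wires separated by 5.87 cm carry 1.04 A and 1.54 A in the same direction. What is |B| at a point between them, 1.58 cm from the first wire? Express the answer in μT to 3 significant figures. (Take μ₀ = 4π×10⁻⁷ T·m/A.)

Each long wire gives B = μ₀I/(2πd). Distances are d₁ = 0.0158 m and d₂ = 0.0429 m.
B₁ = 1.32×10⁻⁵ T, B₂ = 7.18×10⁻⁶ T.
Between parallel currents the two contributions point in opposite directions, so they subtract. B = |B₁ − B₂| = |1.32×10⁻⁵ − 7.18×10⁻⁶| = 5.99×10⁻⁶ T.

B ≈ 5.99 μT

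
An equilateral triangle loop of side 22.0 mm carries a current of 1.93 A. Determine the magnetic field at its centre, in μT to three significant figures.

Each side is a finite straight segment at perpendicular distance d = a/(2 tan(π/3)) = 0.006351 m from the centre, with end-angles ±π/3.
One side contributes B₁ = (μ₀I/4πd)·2 sin(π/3) = 5.26×10⁻⁵ T.
All 3 sides add in the same direction: B = 3 × 5.26×10⁻⁵ = 1.58×10⁻⁴ T.

B ≈ 158 μT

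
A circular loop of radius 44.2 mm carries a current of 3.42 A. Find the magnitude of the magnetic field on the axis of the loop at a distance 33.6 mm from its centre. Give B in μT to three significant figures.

B ≈ 24.5 μT

On the axis of a circular loop, B = μ₀IR² / [2(R²+z²)^(3/2)].
R² + z² = (0.0442)² + (0.0336)² = 0.003083 m², and (R²+z²)^(3/2) = 1.71×10⁻⁴ m³.
B = (4π×10⁻⁷ × 3.42 × 0.001954) / (2 × 1.71×10⁻⁴) = 2.45×10⁻⁵ T.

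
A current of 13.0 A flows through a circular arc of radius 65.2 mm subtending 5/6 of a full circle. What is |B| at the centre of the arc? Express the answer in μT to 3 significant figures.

The Biot–Savart field of a circular arc at its centre is B = μ₀Iφ/(4πR), with φ = 5.236 rad.
B = (4π×10⁻⁷ × 13.0 × 5.236) / (4π × 0.0652) = 1.04×10⁻⁴ T.

B ≈ 104 μT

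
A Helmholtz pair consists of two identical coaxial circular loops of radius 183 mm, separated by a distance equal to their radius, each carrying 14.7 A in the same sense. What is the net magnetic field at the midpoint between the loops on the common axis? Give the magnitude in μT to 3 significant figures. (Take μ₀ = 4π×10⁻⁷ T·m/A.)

B ≈ 72.2 μT

Each loop contributes B = μ₀IR²/[2(R²+z²)^(3/2)] on the axis, with z measured from that loop.
Loop 1 (z = 0.0915 m): B₁ = 3.61×10⁻⁵ T. Loop 2 (z = 0.0915 m): B₂ = 3.61×10⁻⁵ T.
The fields add: B = B₁ + B₂ = 7.22×10⁻⁵ T.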